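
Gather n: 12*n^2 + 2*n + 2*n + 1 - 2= 12*n^2 + 4*n - 1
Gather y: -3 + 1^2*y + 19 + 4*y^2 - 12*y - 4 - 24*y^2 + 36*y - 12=-20*y^2 + 25*y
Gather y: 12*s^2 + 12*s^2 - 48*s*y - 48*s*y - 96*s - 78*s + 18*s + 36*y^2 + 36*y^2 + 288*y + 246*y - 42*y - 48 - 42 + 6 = 24*s^2 - 156*s + 72*y^2 + y*(492 - 96*s) - 84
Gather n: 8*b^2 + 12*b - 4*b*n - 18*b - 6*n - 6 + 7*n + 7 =8*b^2 - 6*b + n*(1 - 4*b) + 1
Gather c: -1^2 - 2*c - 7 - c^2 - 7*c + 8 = -c^2 - 9*c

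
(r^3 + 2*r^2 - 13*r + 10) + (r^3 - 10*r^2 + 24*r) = 2*r^3 - 8*r^2 + 11*r + 10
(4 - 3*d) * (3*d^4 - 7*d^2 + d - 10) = -9*d^5 + 12*d^4 + 21*d^3 - 31*d^2 + 34*d - 40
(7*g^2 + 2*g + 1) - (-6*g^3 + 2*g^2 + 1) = 6*g^3 + 5*g^2 + 2*g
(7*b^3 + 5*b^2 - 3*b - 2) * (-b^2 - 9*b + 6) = -7*b^5 - 68*b^4 + 59*b^2 - 12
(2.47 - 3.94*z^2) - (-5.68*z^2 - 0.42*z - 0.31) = 1.74*z^2 + 0.42*z + 2.78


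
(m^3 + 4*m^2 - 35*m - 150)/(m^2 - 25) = (m^2 - m - 30)/(m - 5)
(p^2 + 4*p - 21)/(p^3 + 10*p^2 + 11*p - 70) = (p - 3)/(p^2 + 3*p - 10)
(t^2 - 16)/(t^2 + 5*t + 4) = (t - 4)/(t + 1)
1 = 1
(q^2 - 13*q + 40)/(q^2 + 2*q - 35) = (q - 8)/(q + 7)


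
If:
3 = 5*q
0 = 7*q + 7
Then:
No Solution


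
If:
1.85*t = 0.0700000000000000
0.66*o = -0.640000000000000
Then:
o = -0.97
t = 0.04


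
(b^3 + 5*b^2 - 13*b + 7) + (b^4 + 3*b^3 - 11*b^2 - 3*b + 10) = b^4 + 4*b^3 - 6*b^2 - 16*b + 17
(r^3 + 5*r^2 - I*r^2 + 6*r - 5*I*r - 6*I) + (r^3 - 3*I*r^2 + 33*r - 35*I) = 2*r^3 + 5*r^2 - 4*I*r^2 + 39*r - 5*I*r - 41*I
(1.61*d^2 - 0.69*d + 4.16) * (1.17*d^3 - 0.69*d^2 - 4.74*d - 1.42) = 1.8837*d^5 - 1.9182*d^4 - 2.2881*d^3 - 1.886*d^2 - 18.7386*d - 5.9072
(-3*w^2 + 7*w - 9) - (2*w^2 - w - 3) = -5*w^2 + 8*w - 6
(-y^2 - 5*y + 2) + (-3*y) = -y^2 - 8*y + 2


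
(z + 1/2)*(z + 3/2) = z^2 + 2*z + 3/4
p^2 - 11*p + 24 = (p - 8)*(p - 3)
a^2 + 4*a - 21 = (a - 3)*(a + 7)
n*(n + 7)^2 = n^3 + 14*n^2 + 49*n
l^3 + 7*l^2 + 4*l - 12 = (l - 1)*(l + 2)*(l + 6)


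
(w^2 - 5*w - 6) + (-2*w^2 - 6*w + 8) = -w^2 - 11*w + 2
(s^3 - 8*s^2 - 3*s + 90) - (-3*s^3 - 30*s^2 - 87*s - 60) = 4*s^3 + 22*s^2 + 84*s + 150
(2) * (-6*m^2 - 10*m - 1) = -12*m^2 - 20*m - 2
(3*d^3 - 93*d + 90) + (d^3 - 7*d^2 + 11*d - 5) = 4*d^3 - 7*d^2 - 82*d + 85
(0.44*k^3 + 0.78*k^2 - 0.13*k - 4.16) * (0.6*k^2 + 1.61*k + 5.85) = 0.264*k^5 + 1.1764*k^4 + 3.7518*k^3 + 1.8577*k^2 - 7.4581*k - 24.336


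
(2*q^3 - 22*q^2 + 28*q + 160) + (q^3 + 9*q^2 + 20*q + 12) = 3*q^3 - 13*q^2 + 48*q + 172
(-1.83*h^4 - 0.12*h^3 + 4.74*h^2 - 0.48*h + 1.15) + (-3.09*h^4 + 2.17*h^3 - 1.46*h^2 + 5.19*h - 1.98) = -4.92*h^4 + 2.05*h^3 + 3.28*h^2 + 4.71*h - 0.83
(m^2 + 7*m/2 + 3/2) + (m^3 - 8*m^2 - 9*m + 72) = m^3 - 7*m^2 - 11*m/2 + 147/2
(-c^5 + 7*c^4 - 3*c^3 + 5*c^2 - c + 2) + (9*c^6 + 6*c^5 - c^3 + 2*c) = 9*c^6 + 5*c^5 + 7*c^4 - 4*c^3 + 5*c^2 + c + 2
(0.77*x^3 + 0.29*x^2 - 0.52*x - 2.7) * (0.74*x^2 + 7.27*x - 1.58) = 0.5698*x^5 + 5.8125*x^4 + 0.5069*x^3 - 6.2366*x^2 - 18.8074*x + 4.266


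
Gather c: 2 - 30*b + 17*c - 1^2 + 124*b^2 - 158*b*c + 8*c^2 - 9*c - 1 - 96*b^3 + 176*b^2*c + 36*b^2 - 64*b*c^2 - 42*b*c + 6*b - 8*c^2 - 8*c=-96*b^3 + 160*b^2 - 64*b*c^2 - 24*b + c*(176*b^2 - 200*b)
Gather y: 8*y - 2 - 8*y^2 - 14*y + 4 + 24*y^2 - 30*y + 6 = 16*y^2 - 36*y + 8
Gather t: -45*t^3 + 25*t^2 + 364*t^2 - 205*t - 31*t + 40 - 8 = -45*t^3 + 389*t^2 - 236*t + 32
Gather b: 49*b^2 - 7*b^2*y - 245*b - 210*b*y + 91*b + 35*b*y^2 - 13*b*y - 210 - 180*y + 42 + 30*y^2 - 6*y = b^2*(49 - 7*y) + b*(35*y^2 - 223*y - 154) + 30*y^2 - 186*y - 168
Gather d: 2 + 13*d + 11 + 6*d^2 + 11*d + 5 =6*d^2 + 24*d + 18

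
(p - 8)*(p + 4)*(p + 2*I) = p^3 - 4*p^2 + 2*I*p^2 - 32*p - 8*I*p - 64*I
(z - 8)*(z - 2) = z^2 - 10*z + 16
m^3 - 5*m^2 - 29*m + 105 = (m - 7)*(m - 3)*(m + 5)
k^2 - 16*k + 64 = (k - 8)^2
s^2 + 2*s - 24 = (s - 4)*(s + 6)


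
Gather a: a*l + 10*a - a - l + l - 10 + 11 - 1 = a*(l + 9)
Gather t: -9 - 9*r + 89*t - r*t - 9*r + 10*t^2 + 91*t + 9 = -18*r + 10*t^2 + t*(180 - r)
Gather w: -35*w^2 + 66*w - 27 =-35*w^2 + 66*w - 27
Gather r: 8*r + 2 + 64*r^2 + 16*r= 64*r^2 + 24*r + 2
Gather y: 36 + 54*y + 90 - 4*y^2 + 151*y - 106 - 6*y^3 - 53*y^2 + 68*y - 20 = -6*y^3 - 57*y^2 + 273*y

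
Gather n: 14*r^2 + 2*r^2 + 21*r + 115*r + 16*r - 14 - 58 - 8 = 16*r^2 + 152*r - 80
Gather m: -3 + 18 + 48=63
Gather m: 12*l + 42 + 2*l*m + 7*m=12*l + m*(2*l + 7) + 42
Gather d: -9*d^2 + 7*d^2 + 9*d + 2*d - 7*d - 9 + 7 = -2*d^2 + 4*d - 2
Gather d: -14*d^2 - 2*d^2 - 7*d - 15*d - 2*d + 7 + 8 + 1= -16*d^2 - 24*d + 16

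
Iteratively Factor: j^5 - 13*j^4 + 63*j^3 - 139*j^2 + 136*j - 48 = (j - 4)*(j^4 - 9*j^3 + 27*j^2 - 31*j + 12) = (j - 4)*(j - 1)*(j^3 - 8*j^2 + 19*j - 12) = (j - 4)*(j - 3)*(j - 1)*(j^2 - 5*j + 4) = (j - 4)^2*(j - 3)*(j - 1)*(j - 1)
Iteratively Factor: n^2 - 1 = (n - 1)*(n + 1)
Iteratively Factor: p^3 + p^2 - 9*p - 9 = (p + 3)*(p^2 - 2*p - 3) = (p + 1)*(p + 3)*(p - 3)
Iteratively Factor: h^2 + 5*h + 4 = (h + 4)*(h + 1)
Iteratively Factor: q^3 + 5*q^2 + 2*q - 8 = (q - 1)*(q^2 + 6*q + 8) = (q - 1)*(q + 2)*(q + 4)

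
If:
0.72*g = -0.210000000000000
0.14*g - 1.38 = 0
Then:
No Solution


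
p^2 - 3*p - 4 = (p - 4)*(p + 1)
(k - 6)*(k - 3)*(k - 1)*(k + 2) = k^4 - 8*k^3 + 7*k^2 + 36*k - 36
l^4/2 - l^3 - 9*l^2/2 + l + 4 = (l/2 + 1)*(l - 4)*(l - 1)*(l + 1)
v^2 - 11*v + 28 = (v - 7)*(v - 4)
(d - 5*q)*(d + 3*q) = d^2 - 2*d*q - 15*q^2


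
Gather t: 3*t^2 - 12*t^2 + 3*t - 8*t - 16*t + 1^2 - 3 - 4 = -9*t^2 - 21*t - 6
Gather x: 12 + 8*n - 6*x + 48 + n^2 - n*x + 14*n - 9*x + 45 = n^2 + 22*n + x*(-n - 15) + 105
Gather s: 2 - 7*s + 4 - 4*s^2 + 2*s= -4*s^2 - 5*s + 6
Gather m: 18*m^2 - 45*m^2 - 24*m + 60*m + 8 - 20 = -27*m^2 + 36*m - 12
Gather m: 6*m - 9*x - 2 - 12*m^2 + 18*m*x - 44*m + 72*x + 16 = -12*m^2 + m*(18*x - 38) + 63*x + 14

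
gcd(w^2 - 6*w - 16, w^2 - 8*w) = w - 8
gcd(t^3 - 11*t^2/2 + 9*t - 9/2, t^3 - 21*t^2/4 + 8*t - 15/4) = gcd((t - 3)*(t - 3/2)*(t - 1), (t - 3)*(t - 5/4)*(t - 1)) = t^2 - 4*t + 3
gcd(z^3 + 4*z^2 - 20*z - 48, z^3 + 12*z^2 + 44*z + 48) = z^2 + 8*z + 12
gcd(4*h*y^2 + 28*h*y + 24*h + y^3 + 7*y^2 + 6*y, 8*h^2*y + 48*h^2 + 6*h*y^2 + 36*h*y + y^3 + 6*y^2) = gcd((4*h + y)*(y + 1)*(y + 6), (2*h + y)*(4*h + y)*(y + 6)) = 4*h*y + 24*h + y^2 + 6*y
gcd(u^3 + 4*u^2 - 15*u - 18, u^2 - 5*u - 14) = 1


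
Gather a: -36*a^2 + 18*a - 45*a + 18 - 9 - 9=-36*a^2 - 27*a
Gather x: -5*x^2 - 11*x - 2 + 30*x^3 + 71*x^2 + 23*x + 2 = 30*x^3 + 66*x^2 + 12*x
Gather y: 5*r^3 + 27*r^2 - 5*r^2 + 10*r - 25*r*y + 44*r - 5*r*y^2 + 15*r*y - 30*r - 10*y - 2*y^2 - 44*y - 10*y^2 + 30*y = 5*r^3 + 22*r^2 + 24*r + y^2*(-5*r - 12) + y*(-10*r - 24)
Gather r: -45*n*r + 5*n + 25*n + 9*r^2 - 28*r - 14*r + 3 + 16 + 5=30*n + 9*r^2 + r*(-45*n - 42) + 24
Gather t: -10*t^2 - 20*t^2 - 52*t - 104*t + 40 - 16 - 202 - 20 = -30*t^2 - 156*t - 198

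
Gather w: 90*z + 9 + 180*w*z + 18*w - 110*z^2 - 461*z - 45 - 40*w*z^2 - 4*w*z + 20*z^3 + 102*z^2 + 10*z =w*(-40*z^2 + 176*z + 18) + 20*z^3 - 8*z^2 - 361*z - 36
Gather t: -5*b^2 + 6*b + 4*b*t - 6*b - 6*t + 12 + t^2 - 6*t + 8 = -5*b^2 + t^2 + t*(4*b - 12) + 20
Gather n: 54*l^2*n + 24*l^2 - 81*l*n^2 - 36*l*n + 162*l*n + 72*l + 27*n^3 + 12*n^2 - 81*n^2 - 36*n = 24*l^2 + 72*l + 27*n^3 + n^2*(-81*l - 69) + n*(54*l^2 + 126*l - 36)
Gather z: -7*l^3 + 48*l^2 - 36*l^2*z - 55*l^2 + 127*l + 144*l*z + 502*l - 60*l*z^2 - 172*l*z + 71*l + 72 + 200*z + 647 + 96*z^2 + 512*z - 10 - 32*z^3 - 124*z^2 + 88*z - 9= -7*l^3 - 7*l^2 + 700*l - 32*z^3 + z^2*(-60*l - 28) + z*(-36*l^2 - 28*l + 800) + 700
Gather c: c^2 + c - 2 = c^2 + c - 2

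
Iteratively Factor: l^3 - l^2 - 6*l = (l - 3)*(l^2 + 2*l) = l*(l - 3)*(l + 2)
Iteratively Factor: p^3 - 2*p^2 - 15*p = (p - 5)*(p^2 + 3*p) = (p - 5)*(p + 3)*(p)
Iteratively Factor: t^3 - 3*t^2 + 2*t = (t - 2)*(t^2 - t) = t*(t - 2)*(t - 1)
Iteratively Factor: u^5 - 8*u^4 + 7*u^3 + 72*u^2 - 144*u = (u)*(u^4 - 8*u^3 + 7*u^2 + 72*u - 144) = u*(u - 4)*(u^3 - 4*u^2 - 9*u + 36) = u*(u - 4)*(u + 3)*(u^2 - 7*u + 12) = u*(u - 4)*(u - 3)*(u + 3)*(u - 4)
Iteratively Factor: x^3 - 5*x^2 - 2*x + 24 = (x + 2)*(x^2 - 7*x + 12) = (x - 3)*(x + 2)*(x - 4)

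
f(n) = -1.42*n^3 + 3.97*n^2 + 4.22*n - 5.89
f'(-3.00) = -57.94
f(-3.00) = 55.52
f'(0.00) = 4.22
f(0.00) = -5.89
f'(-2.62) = -45.83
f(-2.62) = 35.84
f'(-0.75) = -4.13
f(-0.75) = -6.22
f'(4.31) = -40.69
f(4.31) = -27.64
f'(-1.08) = -9.32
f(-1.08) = -4.03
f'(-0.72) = -3.71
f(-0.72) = -6.34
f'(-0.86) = -5.76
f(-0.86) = -5.68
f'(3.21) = -14.19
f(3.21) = 1.60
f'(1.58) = 6.13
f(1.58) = 5.09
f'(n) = -4.26*n^2 + 7.94*n + 4.22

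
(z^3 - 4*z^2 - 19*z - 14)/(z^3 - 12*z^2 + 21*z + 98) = (z + 1)/(z - 7)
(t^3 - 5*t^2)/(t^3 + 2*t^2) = (t - 5)/(t + 2)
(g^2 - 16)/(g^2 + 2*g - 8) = (g - 4)/(g - 2)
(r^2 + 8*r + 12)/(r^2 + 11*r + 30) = (r + 2)/(r + 5)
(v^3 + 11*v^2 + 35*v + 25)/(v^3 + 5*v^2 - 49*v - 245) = (v^2 + 6*v + 5)/(v^2 - 49)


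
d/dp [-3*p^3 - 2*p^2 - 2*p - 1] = -9*p^2 - 4*p - 2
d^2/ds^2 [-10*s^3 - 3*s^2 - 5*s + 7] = -60*s - 6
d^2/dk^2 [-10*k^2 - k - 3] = -20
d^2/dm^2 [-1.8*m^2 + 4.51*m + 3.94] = -3.60000000000000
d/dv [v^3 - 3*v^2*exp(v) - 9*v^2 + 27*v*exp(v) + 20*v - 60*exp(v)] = -3*v^2*exp(v) + 3*v^2 + 21*v*exp(v) - 18*v - 33*exp(v) + 20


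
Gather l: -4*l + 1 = 1 - 4*l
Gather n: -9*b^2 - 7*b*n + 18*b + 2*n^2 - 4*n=-9*b^2 + 18*b + 2*n^2 + n*(-7*b - 4)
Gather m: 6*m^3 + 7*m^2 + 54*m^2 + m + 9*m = 6*m^3 + 61*m^2 + 10*m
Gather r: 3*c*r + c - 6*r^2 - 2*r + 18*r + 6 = c - 6*r^2 + r*(3*c + 16) + 6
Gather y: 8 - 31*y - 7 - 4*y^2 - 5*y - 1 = -4*y^2 - 36*y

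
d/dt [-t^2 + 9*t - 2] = 9 - 2*t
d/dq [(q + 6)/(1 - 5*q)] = 31/(5*q - 1)^2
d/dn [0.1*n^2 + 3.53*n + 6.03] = 0.2*n + 3.53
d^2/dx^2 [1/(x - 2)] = 2/(x - 2)^3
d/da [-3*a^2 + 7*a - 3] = 7 - 6*a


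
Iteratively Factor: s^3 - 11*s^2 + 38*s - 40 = (s - 4)*(s^2 - 7*s + 10) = (s - 5)*(s - 4)*(s - 2)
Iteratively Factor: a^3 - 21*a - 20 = (a + 1)*(a^2 - a - 20) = (a + 1)*(a + 4)*(a - 5)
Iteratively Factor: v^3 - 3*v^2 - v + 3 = (v + 1)*(v^2 - 4*v + 3) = (v - 3)*(v + 1)*(v - 1)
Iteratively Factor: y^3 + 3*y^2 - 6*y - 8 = (y + 4)*(y^2 - y - 2) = (y - 2)*(y + 4)*(y + 1)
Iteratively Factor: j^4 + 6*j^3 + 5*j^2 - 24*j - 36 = (j + 3)*(j^3 + 3*j^2 - 4*j - 12) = (j - 2)*(j + 3)*(j^2 + 5*j + 6) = (j - 2)*(j + 3)^2*(j + 2)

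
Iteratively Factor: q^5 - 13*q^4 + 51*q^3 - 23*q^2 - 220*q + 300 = (q - 5)*(q^4 - 8*q^3 + 11*q^2 + 32*q - 60) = (q - 5)*(q - 3)*(q^3 - 5*q^2 - 4*q + 20) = (q - 5)*(q - 3)*(q + 2)*(q^2 - 7*q + 10) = (q - 5)^2*(q - 3)*(q + 2)*(q - 2)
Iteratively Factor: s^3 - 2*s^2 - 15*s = (s - 5)*(s^2 + 3*s) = s*(s - 5)*(s + 3)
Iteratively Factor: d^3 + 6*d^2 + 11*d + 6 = (d + 3)*(d^2 + 3*d + 2) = (d + 2)*(d + 3)*(d + 1)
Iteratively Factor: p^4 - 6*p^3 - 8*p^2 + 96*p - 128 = (p - 2)*(p^3 - 4*p^2 - 16*p + 64) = (p - 4)*(p - 2)*(p^2 - 16) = (p - 4)*(p - 2)*(p + 4)*(p - 4)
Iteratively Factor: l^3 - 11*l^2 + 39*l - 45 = (l - 5)*(l^2 - 6*l + 9) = (l - 5)*(l - 3)*(l - 3)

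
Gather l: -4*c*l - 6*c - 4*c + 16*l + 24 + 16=-10*c + l*(16 - 4*c) + 40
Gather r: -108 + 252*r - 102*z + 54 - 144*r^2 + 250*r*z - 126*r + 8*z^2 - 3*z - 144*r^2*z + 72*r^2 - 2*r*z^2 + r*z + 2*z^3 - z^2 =r^2*(-144*z - 72) + r*(-2*z^2 + 251*z + 126) + 2*z^3 + 7*z^2 - 105*z - 54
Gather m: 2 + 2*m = 2*m + 2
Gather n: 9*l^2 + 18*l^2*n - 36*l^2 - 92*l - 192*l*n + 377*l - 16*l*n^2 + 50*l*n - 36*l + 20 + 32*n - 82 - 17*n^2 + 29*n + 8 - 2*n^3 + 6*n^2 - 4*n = -27*l^2 + 249*l - 2*n^3 + n^2*(-16*l - 11) + n*(18*l^2 - 142*l + 57) - 54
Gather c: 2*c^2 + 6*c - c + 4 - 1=2*c^2 + 5*c + 3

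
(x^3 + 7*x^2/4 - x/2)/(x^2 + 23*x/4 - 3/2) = x*(x + 2)/(x + 6)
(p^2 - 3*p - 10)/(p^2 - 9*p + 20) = (p + 2)/(p - 4)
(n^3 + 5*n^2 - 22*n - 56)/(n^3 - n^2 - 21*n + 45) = (n^3 + 5*n^2 - 22*n - 56)/(n^3 - n^2 - 21*n + 45)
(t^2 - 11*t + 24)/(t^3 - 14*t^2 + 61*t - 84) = (t - 8)/(t^2 - 11*t + 28)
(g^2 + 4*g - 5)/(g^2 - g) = (g + 5)/g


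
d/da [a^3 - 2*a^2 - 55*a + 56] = 3*a^2 - 4*a - 55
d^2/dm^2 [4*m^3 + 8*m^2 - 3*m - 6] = 24*m + 16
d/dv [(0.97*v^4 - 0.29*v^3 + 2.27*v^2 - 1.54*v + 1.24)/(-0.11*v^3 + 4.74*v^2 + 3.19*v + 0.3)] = (-0.1067*v^6 + 9.1956*v^5 + 8.158*v^4 - 1.025*v^3 + 14.6891*v^2 - 10.3932*v - 4.4176)/(0.0121*v^6 - 1.0428*v^5 + 21.7658*v^4 + 30.1752*v^3 + 13.0201*v^2 + 1.914*v + 0.09)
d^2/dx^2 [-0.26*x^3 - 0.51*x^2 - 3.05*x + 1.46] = -1.56*x - 1.02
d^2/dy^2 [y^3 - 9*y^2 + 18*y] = 6*y - 18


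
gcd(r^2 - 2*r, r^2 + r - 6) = r - 2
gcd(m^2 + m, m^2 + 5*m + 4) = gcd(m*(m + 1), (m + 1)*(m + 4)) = m + 1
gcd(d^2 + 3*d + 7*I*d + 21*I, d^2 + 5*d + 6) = d + 3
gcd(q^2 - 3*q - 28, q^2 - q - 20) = q + 4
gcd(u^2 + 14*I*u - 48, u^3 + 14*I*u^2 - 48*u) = u^2 + 14*I*u - 48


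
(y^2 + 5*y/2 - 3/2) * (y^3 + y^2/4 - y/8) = y^5 + 11*y^4/4 - y^3 - 11*y^2/16 + 3*y/16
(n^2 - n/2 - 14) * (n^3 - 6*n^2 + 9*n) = n^5 - 13*n^4/2 - 2*n^3 + 159*n^2/2 - 126*n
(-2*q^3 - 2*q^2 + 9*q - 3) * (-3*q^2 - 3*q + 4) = 6*q^5 + 12*q^4 - 29*q^3 - 26*q^2 + 45*q - 12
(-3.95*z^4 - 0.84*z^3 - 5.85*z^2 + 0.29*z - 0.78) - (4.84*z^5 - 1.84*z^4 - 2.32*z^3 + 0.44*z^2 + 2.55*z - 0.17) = -4.84*z^5 - 2.11*z^4 + 1.48*z^3 - 6.29*z^2 - 2.26*z - 0.61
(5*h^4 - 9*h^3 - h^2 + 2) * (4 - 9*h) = -45*h^5 + 101*h^4 - 27*h^3 - 4*h^2 - 18*h + 8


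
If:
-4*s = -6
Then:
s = 3/2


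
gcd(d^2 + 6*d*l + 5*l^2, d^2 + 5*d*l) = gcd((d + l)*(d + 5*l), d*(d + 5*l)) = d + 5*l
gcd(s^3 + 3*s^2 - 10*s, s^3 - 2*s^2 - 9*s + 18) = s - 2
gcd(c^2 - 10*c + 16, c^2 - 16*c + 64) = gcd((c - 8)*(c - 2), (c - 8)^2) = c - 8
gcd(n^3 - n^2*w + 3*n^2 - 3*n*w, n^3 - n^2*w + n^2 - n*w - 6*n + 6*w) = -n^2 + n*w - 3*n + 3*w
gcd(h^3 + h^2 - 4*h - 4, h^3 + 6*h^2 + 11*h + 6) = h^2 + 3*h + 2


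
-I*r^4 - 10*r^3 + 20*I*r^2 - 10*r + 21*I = (r - 7*I)*(r - 3*I)*(r - I)*(-I*r + 1)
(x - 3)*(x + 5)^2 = x^3 + 7*x^2 - 5*x - 75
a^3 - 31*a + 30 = (a - 5)*(a - 1)*(a + 6)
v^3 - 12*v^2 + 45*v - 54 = (v - 6)*(v - 3)^2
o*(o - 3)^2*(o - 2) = o^4 - 8*o^3 + 21*o^2 - 18*o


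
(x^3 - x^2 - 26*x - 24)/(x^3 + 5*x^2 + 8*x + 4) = (x^2 - 2*x - 24)/(x^2 + 4*x + 4)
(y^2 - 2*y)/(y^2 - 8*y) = (y - 2)/(y - 8)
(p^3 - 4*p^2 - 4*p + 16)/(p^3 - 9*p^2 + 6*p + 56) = (p - 2)/(p - 7)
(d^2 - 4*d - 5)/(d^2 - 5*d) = (d + 1)/d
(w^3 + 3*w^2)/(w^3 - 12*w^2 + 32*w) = w*(w + 3)/(w^2 - 12*w + 32)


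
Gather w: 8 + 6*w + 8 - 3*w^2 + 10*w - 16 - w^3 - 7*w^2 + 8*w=-w^3 - 10*w^2 + 24*w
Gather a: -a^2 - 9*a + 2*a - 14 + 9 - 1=-a^2 - 7*a - 6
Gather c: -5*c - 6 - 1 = -5*c - 7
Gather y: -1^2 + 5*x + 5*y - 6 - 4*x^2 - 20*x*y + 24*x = -4*x^2 + 29*x + y*(5 - 20*x) - 7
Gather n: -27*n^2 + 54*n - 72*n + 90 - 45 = -27*n^2 - 18*n + 45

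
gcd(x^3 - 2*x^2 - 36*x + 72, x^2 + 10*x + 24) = x + 6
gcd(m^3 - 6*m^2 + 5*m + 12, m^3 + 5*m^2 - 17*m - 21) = m^2 - 2*m - 3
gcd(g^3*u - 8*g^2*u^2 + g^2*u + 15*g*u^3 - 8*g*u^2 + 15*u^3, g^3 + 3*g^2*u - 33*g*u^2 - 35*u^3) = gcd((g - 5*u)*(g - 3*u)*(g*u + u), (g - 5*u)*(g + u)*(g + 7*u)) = -g + 5*u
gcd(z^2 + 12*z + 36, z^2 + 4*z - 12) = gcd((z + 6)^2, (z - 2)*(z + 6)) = z + 6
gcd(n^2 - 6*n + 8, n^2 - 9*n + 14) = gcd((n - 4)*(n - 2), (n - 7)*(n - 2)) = n - 2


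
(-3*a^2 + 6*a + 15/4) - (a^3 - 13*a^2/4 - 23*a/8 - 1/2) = -a^3 + a^2/4 + 71*a/8 + 17/4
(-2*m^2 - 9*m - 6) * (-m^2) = 2*m^4 + 9*m^3 + 6*m^2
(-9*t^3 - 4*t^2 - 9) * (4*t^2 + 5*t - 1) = -36*t^5 - 61*t^4 - 11*t^3 - 32*t^2 - 45*t + 9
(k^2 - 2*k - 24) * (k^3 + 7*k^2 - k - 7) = k^5 + 5*k^4 - 39*k^3 - 173*k^2 + 38*k + 168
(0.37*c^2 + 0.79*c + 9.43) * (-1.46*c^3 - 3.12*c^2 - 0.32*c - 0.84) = -0.5402*c^5 - 2.3078*c^4 - 16.351*c^3 - 29.9852*c^2 - 3.6812*c - 7.9212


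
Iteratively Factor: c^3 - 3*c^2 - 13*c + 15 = (c - 1)*(c^2 - 2*c - 15) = (c - 5)*(c - 1)*(c + 3)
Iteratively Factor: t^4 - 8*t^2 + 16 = (t + 2)*(t^3 - 2*t^2 - 4*t + 8) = (t - 2)*(t + 2)*(t^2 - 4) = (t - 2)*(t + 2)^2*(t - 2)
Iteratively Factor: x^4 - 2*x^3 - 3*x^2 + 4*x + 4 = (x + 1)*(x^3 - 3*x^2 + 4) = (x + 1)^2*(x^2 - 4*x + 4) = (x - 2)*(x + 1)^2*(x - 2)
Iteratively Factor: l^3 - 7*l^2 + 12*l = (l - 4)*(l^2 - 3*l) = (l - 4)*(l - 3)*(l)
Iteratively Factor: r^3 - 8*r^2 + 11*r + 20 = (r + 1)*(r^2 - 9*r + 20) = (r - 4)*(r + 1)*(r - 5)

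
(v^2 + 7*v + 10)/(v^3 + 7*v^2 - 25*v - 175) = (v + 2)/(v^2 + 2*v - 35)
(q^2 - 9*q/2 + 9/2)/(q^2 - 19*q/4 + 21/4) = 2*(2*q - 3)/(4*q - 7)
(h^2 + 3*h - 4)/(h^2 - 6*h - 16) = (-h^2 - 3*h + 4)/(-h^2 + 6*h + 16)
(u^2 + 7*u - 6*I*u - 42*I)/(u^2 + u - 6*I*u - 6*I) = (u + 7)/(u + 1)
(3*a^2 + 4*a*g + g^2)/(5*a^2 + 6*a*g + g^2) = (3*a + g)/(5*a + g)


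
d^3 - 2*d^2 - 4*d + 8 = (d - 2)^2*(d + 2)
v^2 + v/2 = v*(v + 1/2)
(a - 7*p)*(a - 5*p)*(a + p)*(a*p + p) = a^4*p - 11*a^3*p^2 + a^3*p + 23*a^2*p^3 - 11*a^2*p^2 + 35*a*p^4 + 23*a*p^3 + 35*p^4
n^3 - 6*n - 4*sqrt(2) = (n - 2*sqrt(2))*(n + sqrt(2))^2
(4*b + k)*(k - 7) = 4*b*k - 28*b + k^2 - 7*k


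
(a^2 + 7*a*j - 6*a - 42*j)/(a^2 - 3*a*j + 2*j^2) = (a^2 + 7*a*j - 6*a - 42*j)/(a^2 - 3*a*j + 2*j^2)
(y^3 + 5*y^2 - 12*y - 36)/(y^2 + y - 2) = (y^2 + 3*y - 18)/(y - 1)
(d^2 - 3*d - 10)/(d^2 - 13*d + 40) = (d + 2)/(d - 8)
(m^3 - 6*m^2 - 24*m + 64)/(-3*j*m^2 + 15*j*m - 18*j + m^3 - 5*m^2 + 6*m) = (-m^2 + 4*m + 32)/(3*j*m - 9*j - m^2 + 3*m)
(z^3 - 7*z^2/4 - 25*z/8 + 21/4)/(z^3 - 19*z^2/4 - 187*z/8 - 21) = (2*z^2 - 7*z + 6)/(2*z^2 - 13*z - 24)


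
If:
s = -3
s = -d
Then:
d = 3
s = -3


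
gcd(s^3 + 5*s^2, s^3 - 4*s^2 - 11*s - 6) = 1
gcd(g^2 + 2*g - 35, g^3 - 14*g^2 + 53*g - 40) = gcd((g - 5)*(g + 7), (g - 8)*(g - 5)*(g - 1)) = g - 5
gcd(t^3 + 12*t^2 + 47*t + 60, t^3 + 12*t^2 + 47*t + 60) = t^3 + 12*t^2 + 47*t + 60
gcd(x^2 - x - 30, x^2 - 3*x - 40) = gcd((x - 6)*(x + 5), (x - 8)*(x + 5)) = x + 5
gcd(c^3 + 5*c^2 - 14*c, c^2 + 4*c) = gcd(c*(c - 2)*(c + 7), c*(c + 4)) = c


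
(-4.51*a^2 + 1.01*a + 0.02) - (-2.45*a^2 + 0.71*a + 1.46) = -2.06*a^2 + 0.3*a - 1.44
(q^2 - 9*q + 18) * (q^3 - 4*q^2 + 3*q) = q^5 - 13*q^4 + 57*q^3 - 99*q^2 + 54*q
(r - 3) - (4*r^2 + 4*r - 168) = -4*r^2 - 3*r + 165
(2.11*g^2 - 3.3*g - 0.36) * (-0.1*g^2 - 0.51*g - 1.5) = -0.211*g^4 - 0.7461*g^3 - 1.446*g^2 + 5.1336*g + 0.54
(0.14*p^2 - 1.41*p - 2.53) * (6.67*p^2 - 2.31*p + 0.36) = 0.9338*p^4 - 9.7281*p^3 - 13.5676*p^2 + 5.3367*p - 0.9108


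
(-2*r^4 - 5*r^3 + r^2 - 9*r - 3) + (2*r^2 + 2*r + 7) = -2*r^4 - 5*r^3 + 3*r^2 - 7*r + 4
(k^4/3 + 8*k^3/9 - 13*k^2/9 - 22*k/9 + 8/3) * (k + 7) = k^5/3 + 29*k^4/9 + 43*k^3/9 - 113*k^2/9 - 130*k/9 + 56/3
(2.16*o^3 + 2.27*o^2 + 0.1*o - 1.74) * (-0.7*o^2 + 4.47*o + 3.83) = -1.512*o^5 + 8.0662*o^4 + 18.3497*o^3 + 10.3591*o^2 - 7.3948*o - 6.6642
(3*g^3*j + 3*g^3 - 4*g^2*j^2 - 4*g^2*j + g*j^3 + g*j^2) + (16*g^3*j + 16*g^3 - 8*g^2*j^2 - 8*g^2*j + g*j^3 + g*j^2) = 19*g^3*j + 19*g^3 - 12*g^2*j^2 - 12*g^2*j + 2*g*j^3 + 2*g*j^2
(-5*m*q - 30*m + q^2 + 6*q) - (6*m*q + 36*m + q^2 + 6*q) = -11*m*q - 66*m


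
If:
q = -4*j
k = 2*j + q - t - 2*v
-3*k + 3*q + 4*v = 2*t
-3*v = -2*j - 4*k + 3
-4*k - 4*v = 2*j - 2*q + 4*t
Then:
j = -6/31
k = 24/31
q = 24/31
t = -6/31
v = -3/31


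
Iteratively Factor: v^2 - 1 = (v + 1)*(v - 1)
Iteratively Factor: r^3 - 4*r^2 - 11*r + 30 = (r - 5)*(r^2 + r - 6) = (r - 5)*(r + 3)*(r - 2)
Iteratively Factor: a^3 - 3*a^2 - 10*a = (a - 5)*(a^2 + 2*a) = a*(a - 5)*(a + 2)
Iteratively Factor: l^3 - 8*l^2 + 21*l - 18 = (l - 3)*(l^2 - 5*l + 6) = (l - 3)^2*(l - 2)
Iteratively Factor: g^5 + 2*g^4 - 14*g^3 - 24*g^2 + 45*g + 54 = (g + 3)*(g^4 - g^3 - 11*g^2 + 9*g + 18) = (g - 2)*(g + 3)*(g^3 + g^2 - 9*g - 9) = (g - 3)*(g - 2)*(g + 3)*(g^2 + 4*g + 3) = (g - 3)*(g - 2)*(g + 3)^2*(g + 1)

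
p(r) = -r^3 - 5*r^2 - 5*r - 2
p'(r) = -3*r^2 - 10*r - 5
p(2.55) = -63.84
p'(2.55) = -50.01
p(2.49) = -60.89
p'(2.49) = -48.50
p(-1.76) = -3.24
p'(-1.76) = 3.31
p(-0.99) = -0.98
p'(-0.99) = 1.96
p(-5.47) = 39.41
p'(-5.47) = -40.06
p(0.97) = -12.47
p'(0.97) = -17.52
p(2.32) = -53.00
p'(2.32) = -44.35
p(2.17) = -46.61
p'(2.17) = -40.83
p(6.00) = -428.00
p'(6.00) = -173.00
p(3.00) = -89.00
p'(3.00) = -62.00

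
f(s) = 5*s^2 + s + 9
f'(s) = 10*s + 1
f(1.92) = 29.35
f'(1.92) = 20.20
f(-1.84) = 24.09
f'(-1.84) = -17.40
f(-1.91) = 25.33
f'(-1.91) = -18.10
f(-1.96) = 26.25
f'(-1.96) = -18.60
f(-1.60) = 20.20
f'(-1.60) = -15.00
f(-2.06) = 28.16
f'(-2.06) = -19.60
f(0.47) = 10.57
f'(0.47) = 5.70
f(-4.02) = 85.78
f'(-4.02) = -39.20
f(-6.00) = 183.00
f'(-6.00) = -59.00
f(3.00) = 57.00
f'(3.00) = 31.00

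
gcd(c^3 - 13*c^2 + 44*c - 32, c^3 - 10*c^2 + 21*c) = 1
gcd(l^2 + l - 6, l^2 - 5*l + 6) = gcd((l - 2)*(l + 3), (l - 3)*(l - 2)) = l - 2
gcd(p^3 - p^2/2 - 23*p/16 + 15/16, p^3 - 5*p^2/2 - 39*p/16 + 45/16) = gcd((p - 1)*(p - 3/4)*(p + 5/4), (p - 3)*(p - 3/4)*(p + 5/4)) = p^2 + p/2 - 15/16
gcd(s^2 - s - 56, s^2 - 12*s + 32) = s - 8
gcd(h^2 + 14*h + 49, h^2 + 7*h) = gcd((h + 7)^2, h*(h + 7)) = h + 7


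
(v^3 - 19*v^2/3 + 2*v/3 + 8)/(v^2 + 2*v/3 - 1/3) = (3*v^2 - 22*v + 24)/(3*v - 1)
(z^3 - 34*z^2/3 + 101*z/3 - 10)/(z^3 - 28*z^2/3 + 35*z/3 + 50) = (3*z - 1)/(3*z + 5)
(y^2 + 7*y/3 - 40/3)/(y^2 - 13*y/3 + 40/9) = 3*(y + 5)/(3*y - 5)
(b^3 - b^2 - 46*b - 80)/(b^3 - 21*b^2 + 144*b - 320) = (b^2 + 7*b + 10)/(b^2 - 13*b + 40)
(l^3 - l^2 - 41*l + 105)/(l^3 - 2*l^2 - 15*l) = (l^2 + 4*l - 21)/(l*(l + 3))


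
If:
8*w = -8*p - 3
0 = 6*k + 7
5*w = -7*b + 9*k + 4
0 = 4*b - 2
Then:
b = 1/2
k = -7/6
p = 13/8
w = -2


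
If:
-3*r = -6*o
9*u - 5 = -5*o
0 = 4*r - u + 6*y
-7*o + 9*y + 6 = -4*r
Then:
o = 41/71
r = 82/71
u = 50/213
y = -467/639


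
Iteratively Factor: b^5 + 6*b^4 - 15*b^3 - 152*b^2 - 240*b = (b + 4)*(b^4 + 2*b^3 - 23*b^2 - 60*b) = (b + 3)*(b + 4)*(b^3 - b^2 - 20*b) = b*(b + 3)*(b + 4)*(b^2 - b - 20) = b*(b - 5)*(b + 3)*(b + 4)*(b + 4)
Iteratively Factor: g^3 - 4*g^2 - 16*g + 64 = (g - 4)*(g^2 - 16) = (g - 4)^2*(g + 4)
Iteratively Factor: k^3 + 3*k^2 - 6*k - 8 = (k + 1)*(k^2 + 2*k - 8) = (k + 1)*(k + 4)*(k - 2)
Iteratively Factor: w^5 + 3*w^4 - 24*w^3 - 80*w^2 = (w)*(w^4 + 3*w^3 - 24*w^2 - 80*w) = w*(w + 4)*(w^3 - w^2 - 20*w) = w^2*(w + 4)*(w^2 - w - 20) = w^2*(w + 4)^2*(w - 5)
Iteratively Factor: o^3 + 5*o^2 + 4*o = (o)*(o^2 + 5*o + 4) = o*(o + 4)*(o + 1)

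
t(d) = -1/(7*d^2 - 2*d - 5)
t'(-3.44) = -0.01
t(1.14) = -0.55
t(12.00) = 0.00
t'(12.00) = 0.00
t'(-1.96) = -0.04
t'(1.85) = 0.10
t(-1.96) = -0.04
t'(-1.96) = -0.04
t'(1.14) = 4.23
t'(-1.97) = -0.04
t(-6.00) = 0.00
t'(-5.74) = -0.00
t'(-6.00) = 0.00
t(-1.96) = -0.04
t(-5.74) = -0.00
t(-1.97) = -0.04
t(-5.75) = -0.00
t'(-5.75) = -0.00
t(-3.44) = -0.01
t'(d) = -(2 - 14*d)/(7*d^2 - 2*d - 5)^2 = 2*(7*d - 1)/(-7*d^2 + 2*d + 5)^2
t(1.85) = -0.07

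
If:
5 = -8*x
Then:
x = -5/8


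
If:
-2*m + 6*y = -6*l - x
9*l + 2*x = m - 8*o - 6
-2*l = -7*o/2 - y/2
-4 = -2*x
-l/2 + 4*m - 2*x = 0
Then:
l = -216/349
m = 322/349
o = -153/349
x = 2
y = 207/349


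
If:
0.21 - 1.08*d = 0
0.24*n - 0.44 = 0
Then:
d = 0.19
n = 1.83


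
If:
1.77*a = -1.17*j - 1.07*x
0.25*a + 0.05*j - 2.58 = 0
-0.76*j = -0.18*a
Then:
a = 9.85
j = 2.33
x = -18.85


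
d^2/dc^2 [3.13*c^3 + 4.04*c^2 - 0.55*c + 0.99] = 18.78*c + 8.08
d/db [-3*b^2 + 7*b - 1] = 7 - 6*b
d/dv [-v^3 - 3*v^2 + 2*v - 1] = -3*v^2 - 6*v + 2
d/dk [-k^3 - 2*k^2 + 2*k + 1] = -3*k^2 - 4*k + 2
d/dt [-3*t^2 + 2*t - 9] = 2 - 6*t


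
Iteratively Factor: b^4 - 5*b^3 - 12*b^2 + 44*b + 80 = (b - 4)*(b^3 - b^2 - 16*b - 20) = (b - 4)*(b + 2)*(b^2 - 3*b - 10) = (b - 5)*(b - 4)*(b + 2)*(b + 2)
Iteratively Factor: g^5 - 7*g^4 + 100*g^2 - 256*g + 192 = (g - 2)*(g^4 - 5*g^3 - 10*g^2 + 80*g - 96) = (g - 2)^2*(g^3 - 3*g^2 - 16*g + 48) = (g - 3)*(g - 2)^2*(g^2 - 16) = (g - 4)*(g - 3)*(g - 2)^2*(g + 4)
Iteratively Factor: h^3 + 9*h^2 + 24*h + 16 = (h + 4)*(h^2 + 5*h + 4) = (h + 1)*(h + 4)*(h + 4)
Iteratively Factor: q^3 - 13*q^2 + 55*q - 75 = (q - 5)*(q^2 - 8*q + 15) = (q - 5)*(q - 3)*(q - 5)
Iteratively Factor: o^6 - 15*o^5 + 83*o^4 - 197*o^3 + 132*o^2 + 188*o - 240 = (o - 2)*(o^5 - 13*o^4 + 57*o^3 - 83*o^2 - 34*o + 120) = (o - 2)*(o + 1)*(o^4 - 14*o^3 + 71*o^2 - 154*o + 120) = (o - 4)*(o - 2)*(o + 1)*(o^3 - 10*o^2 + 31*o - 30) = (o - 4)*(o - 3)*(o - 2)*(o + 1)*(o^2 - 7*o + 10) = (o - 5)*(o - 4)*(o - 3)*(o - 2)*(o + 1)*(o - 2)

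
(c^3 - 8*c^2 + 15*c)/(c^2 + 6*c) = (c^2 - 8*c + 15)/(c + 6)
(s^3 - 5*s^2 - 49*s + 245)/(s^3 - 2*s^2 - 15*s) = (s^2 - 49)/(s*(s + 3))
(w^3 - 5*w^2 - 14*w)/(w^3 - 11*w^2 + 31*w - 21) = w*(w + 2)/(w^2 - 4*w + 3)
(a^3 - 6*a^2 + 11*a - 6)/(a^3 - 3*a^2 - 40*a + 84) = (a^2 - 4*a + 3)/(a^2 - a - 42)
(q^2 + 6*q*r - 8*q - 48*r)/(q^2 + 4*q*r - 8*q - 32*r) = (q + 6*r)/(q + 4*r)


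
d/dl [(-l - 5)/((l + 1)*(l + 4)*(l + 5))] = (2*l + 5)/((l + 1)^2*(l + 4)^2)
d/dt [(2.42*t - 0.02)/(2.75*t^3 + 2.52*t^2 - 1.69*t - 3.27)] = (-13.31*t^3 - 5.9334*t^2 + 0.1008*t - 7.9472)/(7.5625*t^6 + 13.86*t^5 - 2.9446*t^4 - 26.5026*t^3 - 13.6247*t^2 + 11.0526*t + 10.6929)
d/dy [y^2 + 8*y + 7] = 2*y + 8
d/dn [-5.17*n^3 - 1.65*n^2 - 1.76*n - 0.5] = -15.51*n^2 - 3.3*n - 1.76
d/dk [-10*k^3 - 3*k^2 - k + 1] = -30*k^2 - 6*k - 1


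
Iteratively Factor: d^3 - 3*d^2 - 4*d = (d - 4)*(d^2 + d) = (d - 4)*(d + 1)*(d)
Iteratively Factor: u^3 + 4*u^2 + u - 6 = (u - 1)*(u^2 + 5*u + 6) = (u - 1)*(u + 3)*(u + 2)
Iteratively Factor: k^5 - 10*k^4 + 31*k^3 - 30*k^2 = (k - 5)*(k^4 - 5*k^3 + 6*k^2) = (k - 5)*(k - 2)*(k^3 - 3*k^2) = (k - 5)*(k - 3)*(k - 2)*(k^2) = k*(k - 5)*(k - 3)*(k - 2)*(k)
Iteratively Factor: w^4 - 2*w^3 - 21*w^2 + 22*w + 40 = (w - 2)*(w^3 - 21*w - 20) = (w - 2)*(w + 4)*(w^2 - 4*w - 5) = (w - 2)*(w + 1)*(w + 4)*(w - 5)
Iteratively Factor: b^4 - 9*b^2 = (b)*(b^3 - 9*b) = b*(b + 3)*(b^2 - 3*b) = b*(b - 3)*(b + 3)*(b)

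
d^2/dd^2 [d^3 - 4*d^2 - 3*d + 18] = 6*d - 8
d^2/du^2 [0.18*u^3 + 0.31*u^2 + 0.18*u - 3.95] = 1.08*u + 0.62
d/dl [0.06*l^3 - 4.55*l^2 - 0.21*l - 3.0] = 0.18*l^2 - 9.1*l - 0.21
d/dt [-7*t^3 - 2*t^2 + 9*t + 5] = -21*t^2 - 4*t + 9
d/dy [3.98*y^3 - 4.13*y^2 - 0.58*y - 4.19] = 11.94*y^2 - 8.26*y - 0.58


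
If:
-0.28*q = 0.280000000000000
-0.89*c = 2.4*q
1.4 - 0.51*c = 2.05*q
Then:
No Solution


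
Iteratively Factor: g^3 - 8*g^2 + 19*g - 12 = (g - 4)*(g^2 - 4*g + 3) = (g - 4)*(g - 3)*(g - 1)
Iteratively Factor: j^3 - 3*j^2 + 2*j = (j - 2)*(j^2 - j) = (j - 2)*(j - 1)*(j)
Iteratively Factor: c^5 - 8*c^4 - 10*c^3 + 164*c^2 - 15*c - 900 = (c + 3)*(c^4 - 11*c^3 + 23*c^2 + 95*c - 300) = (c - 5)*(c + 3)*(c^3 - 6*c^2 - 7*c + 60) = (c - 5)^2*(c + 3)*(c^2 - c - 12) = (c - 5)^2*(c + 3)^2*(c - 4)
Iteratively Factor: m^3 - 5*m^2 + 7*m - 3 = (m - 1)*(m^2 - 4*m + 3) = (m - 1)^2*(m - 3)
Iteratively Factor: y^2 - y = (y - 1)*(y)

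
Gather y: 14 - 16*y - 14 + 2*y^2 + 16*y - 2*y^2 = 0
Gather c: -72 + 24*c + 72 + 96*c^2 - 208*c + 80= 96*c^2 - 184*c + 80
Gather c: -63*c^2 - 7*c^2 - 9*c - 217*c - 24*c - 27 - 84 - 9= -70*c^2 - 250*c - 120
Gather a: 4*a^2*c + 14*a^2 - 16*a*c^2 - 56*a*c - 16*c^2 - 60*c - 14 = a^2*(4*c + 14) + a*(-16*c^2 - 56*c) - 16*c^2 - 60*c - 14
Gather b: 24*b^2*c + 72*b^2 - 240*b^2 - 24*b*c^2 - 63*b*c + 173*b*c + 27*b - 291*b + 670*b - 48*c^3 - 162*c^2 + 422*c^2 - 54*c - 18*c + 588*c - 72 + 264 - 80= b^2*(24*c - 168) + b*(-24*c^2 + 110*c + 406) - 48*c^3 + 260*c^2 + 516*c + 112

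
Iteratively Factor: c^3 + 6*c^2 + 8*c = (c)*(c^2 + 6*c + 8) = c*(c + 4)*(c + 2)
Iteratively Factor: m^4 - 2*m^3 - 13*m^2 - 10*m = (m + 2)*(m^3 - 4*m^2 - 5*m) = m*(m + 2)*(m^2 - 4*m - 5) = m*(m + 1)*(m + 2)*(m - 5)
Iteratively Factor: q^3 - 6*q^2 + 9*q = (q - 3)*(q^2 - 3*q) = q*(q - 3)*(q - 3)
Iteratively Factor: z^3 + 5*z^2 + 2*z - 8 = (z + 2)*(z^2 + 3*z - 4) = (z - 1)*(z + 2)*(z + 4)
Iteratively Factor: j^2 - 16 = (j + 4)*(j - 4)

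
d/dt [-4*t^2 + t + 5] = 1 - 8*t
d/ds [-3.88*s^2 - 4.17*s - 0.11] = -7.76*s - 4.17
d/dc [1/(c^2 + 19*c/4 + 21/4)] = 4*(-8*c - 19)/(4*c^2 + 19*c + 21)^2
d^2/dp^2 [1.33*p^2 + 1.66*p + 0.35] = 2.66000000000000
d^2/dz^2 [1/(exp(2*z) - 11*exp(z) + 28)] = ((11 - 4*exp(z))*(exp(2*z) - 11*exp(z) + 28) + 2*(2*exp(z) - 11)^2*exp(z))*exp(z)/(exp(2*z) - 11*exp(z) + 28)^3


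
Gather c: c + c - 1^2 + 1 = 2*c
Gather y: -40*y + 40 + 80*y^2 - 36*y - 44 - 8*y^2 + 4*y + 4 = 72*y^2 - 72*y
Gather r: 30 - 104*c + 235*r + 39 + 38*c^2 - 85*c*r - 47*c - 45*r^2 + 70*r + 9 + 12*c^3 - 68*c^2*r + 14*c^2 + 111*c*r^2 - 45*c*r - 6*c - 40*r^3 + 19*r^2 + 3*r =12*c^3 + 52*c^2 - 157*c - 40*r^3 + r^2*(111*c - 26) + r*(-68*c^2 - 130*c + 308) + 78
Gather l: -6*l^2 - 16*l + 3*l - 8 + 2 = -6*l^2 - 13*l - 6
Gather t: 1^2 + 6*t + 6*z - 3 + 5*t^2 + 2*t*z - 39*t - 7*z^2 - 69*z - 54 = 5*t^2 + t*(2*z - 33) - 7*z^2 - 63*z - 56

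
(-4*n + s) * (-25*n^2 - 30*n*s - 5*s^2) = 100*n^3 + 95*n^2*s - 10*n*s^2 - 5*s^3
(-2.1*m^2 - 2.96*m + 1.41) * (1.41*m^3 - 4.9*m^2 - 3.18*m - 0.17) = -2.961*m^5 + 6.1164*m^4 + 23.1701*m^3 + 2.8608*m^2 - 3.9806*m - 0.2397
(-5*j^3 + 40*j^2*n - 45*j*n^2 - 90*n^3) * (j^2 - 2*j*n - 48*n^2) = -5*j^5 + 50*j^4*n + 115*j^3*n^2 - 1920*j^2*n^3 + 2340*j*n^4 + 4320*n^5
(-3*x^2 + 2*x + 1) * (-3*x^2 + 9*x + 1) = 9*x^4 - 33*x^3 + 12*x^2 + 11*x + 1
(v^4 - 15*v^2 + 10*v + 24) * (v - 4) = v^5 - 4*v^4 - 15*v^3 + 70*v^2 - 16*v - 96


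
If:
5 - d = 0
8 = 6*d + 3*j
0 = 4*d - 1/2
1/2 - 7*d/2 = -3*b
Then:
No Solution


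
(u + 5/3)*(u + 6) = u^2 + 23*u/3 + 10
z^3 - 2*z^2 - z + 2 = (z - 2)*(z - 1)*(z + 1)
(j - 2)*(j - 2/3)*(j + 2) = j^3 - 2*j^2/3 - 4*j + 8/3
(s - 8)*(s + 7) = s^2 - s - 56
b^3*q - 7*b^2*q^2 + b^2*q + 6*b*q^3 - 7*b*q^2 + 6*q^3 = (b - 6*q)*(b - q)*(b*q + q)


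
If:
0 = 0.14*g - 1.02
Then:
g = 7.29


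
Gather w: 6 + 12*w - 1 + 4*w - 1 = 16*w + 4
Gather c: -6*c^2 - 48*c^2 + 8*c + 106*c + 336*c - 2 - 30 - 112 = -54*c^2 + 450*c - 144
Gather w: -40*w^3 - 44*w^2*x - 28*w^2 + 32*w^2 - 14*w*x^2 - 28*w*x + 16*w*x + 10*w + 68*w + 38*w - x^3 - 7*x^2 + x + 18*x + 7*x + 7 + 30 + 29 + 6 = -40*w^3 + w^2*(4 - 44*x) + w*(-14*x^2 - 12*x + 116) - x^3 - 7*x^2 + 26*x + 72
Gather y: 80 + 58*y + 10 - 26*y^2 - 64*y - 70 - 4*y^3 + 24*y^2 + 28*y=-4*y^3 - 2*y^2 + 22*y + 20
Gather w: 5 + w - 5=w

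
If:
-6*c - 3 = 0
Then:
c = -1/2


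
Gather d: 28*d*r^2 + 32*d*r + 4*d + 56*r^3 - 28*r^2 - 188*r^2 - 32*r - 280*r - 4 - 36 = d*(28*r^2 + 32*r + 4) + 56*r^3 - 216*r^2 - 312*r - 40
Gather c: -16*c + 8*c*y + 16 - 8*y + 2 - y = c*(8*y - 16) - 9*y + 18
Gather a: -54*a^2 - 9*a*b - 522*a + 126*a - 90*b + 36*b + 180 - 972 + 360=-54*a^2 + a*(-9*b - 396) - 54*b - 432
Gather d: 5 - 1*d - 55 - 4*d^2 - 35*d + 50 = -4*d^2 - 36*d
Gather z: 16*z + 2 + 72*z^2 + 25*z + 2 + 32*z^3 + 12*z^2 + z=32*z^3 + 84*z^2 + 42*z + 4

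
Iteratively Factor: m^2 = (m)*(m)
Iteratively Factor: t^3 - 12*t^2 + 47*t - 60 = (t - 4)*(t^2 - 8*t + 15) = (t - 4)*(t - 3)*(t - 5)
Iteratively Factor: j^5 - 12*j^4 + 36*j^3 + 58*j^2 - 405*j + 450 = (j + 3)*(j^4 - 15*j^3 + 81*j^2 - 185*j + 150) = (j - 3)*(j + 3)*(j^3 - 12*j^2 + 45*j - 50) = (j - 3)*(j - 2)*(j + 3)*(j^2 - 10*j + 25) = (j - 5)*(j - 3)*(j - 2)*(j + 3)*(j - 5)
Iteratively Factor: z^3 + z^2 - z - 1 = (z + 1)*(z^2 - 1) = (z + 1)^2*(z - 1)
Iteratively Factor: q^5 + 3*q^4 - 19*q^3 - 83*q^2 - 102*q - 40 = (q + 2)*(q^4 + q^3 - 21*q^2 - 41*q - 20) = (q + 2)*(q + 4)*(q^3 - 3*q^2 - 9*q - 5) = (q + 1)*(q + 2)*(q + 4)*(q^2 - 4*q - 5) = (q - 5)*(q + 1)*(q + 2)*(q + 4)*(q + 1)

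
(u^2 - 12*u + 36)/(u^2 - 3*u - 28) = (-u^2 + 12*u - 36)/(-u^2 + 3*u + 28)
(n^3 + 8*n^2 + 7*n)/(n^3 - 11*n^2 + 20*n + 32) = n*(n + 7)/(n^2 - 12*n + 32)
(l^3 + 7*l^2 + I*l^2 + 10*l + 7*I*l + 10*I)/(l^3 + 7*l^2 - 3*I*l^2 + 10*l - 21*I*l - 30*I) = (l + I)/(l - 3*I)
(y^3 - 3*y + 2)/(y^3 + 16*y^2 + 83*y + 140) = (y^3 - 3*y + 2)/(y^3 + 16*y^2 + 83*y + 140)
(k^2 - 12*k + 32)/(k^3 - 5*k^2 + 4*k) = (k - 8)/(k*(k - 1))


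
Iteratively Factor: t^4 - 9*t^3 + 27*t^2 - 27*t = (t - 3)*(t^3 - 6*t^2 + 9*t) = (t - 3)^2*(t^2 - 3*t) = t*(t - 3)^2*(t - 3)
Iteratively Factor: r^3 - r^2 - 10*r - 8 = (r - 4)*(r^2 + 3*r + 2) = (r - 4)*(r + 2)*(r + 1)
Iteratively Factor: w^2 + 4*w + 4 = (w + 2)*(w + 2)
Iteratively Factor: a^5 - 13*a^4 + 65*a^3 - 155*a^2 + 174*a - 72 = (a - 2)*(a^4 - 11*a^3 + 43*a^2 - 69*a + 36) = (a - 3)*(a - 2)*(a^3 - 8*a^2 + 19*a - 12) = (a - 4)*(a - 3)*(a - 2)*(a^2 - 4*a + 3) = (a - 4)*(a - 3)^2*(a - 2)*(a - 1)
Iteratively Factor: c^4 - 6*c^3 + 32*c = (c + 2)*(c^3 - 8*c^2 + 16*c) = (c - 4)*(c + 2)*(c^2 - 4*c) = (c - 4)^2*(c + 2)*(c)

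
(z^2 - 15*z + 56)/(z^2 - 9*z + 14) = (z - 8)/(z - 2)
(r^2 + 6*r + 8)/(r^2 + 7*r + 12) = (r + 2)/(r + 3)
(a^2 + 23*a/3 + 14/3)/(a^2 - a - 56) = (a + 2/3)/(a - 8)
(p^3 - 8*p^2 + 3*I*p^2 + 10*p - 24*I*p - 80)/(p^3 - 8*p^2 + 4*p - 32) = (p + 5*I)/(p + 2*I)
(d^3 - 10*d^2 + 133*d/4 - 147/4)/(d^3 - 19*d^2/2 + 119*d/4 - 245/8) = 2*(d - 3)/(2*d - 5)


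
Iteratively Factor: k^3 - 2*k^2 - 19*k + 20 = (k + 4)*(k^2 - 6*k + 5) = (k - 5)*(k + 4)*(k - 1)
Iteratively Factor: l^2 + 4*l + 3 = (l + 1)*(l + 3)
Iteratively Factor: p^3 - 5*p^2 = (p - 5)*(p^2) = p*(p - 5)*(p)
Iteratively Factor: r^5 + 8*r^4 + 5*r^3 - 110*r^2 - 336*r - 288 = (r + 3)*(r^4 + 5*r^3 - 10*r^2 - 80*r - 96) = (r - 4)*(r + 3)*(r^3 + 9*r^2 + 26*r + 24) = (r - 4)*(r + 2)*(r + 3)*(r^2 + 7*r + 12) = (r - 4)*(r + 2)*(r + 3)^2*(r + 4)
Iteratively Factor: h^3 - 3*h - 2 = (h - 2)*(h^2 + 2*h + 1) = (h - 2)*(h + 1)*(h + 1)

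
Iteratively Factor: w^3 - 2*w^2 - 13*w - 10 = (w - 5)*(w^2 + 3*w + 2) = (w - 5)*(w + 1)*(w + 2)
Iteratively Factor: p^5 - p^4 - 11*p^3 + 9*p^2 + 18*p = (p)*(p^4 - p^3 - 11*p^2 + 9*p + 18) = p*(p - 3)*(p^3 + 2*p^2 - 5*p - 6) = p*(p - 3)*(p + 1)*(p^2 + p - 6) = p*(p - 3)*(p - 2)*(p + 1)*(p + 3)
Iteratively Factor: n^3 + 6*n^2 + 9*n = (n + 3)*(n^2 + 3*n) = n*(n + 3)*(n + 3)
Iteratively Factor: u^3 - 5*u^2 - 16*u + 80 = (u + 4)*(u^2 - 9*u + 20) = (u - 4)*(u + 4)*(u - 5)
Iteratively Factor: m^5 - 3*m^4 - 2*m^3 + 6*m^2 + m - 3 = (m + 1)*(m^4 - 4*m^3 + 2*m^2 + 4*m - 3) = (m - 3)*(m + 1)*(m^3 - m^2 - m + 1) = (m - 3)*(m - 1)*(m + 1)*(m^2 - 1) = (m - 3)*(m - 1)^2*(m + 1)*(m + 1)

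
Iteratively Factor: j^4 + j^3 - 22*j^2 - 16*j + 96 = (j - 2)*(j^3 + 3*j^2 - 16*j - 48) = (j - 4)*(j - 2)*(j^2 + 7*j + 12) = (j - 4)*(j - 2)*(j + 4)*(j + 3)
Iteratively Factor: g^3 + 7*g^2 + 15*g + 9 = (g + 3)*(g^2 + 4*g + 3) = (g + 3)^2*(g + 1)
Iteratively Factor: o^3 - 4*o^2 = (o - 4)*(o^2) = o*(o - 4)*(o)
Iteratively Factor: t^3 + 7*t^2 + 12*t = (t + 3)*(t^2 + 4*t) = (t + 3)*(t + 4)*(t)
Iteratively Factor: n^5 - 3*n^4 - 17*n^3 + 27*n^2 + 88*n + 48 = (n + 1)*(n^4 - 4*n^3 - 13*n^2 + 40*n + 48) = (n - 4)*(n + 1)*(n^3 - 13*n - 12) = (n - 4)*(n + 1)^2*(n^2 - n - 12) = (n - 4)^2*(n + 1)^2*(n + 3)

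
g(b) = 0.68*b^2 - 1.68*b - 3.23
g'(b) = 1.36*b - 1.68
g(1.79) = -4.06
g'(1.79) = 0.75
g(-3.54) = 11.24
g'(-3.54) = -6.49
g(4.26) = 1.95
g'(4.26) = 4.11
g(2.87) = -2.45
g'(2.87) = 2.22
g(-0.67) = -1.80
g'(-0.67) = -2.59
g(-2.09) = 3.25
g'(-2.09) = -4.52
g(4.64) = 3.61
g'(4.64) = 4.63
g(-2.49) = 5.17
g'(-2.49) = -5.07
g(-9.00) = 66.97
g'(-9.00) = -13.92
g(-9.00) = 66.97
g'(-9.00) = -13.92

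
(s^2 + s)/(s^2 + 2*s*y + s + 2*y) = s/(s + 2*y)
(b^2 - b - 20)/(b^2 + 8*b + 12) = (b^2 - b - 20)/(b^2 + 8*b + 12)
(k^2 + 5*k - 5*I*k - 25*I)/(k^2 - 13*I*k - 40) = (k + 5)/(k - 8*I)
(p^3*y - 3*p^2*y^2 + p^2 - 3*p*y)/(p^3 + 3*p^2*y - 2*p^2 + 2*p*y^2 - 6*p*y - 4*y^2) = p*(p^2*y - 3*p*y^2 + p - 3*y)/(p^3 + 3*p^2*y - 2*p^2 + 2*p*y^2 - 6*p*y - 4*y^2)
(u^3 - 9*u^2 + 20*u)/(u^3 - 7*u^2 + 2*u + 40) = u/(u + 2)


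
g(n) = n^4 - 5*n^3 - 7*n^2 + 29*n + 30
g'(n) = 4*n^3 - 15*n^2 - 14*n + 29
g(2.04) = 34.90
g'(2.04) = -28.03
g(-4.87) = 862.75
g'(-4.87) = -720.58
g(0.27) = 37.23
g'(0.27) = 24.21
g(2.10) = 33.17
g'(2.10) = -29.51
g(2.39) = 23.69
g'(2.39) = -35.53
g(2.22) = 29.47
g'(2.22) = -32.24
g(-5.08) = 1023.49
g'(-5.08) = -811.36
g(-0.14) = 25.82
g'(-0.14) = 30.66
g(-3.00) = 96.00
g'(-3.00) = -172.00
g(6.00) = 168.00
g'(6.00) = 269.00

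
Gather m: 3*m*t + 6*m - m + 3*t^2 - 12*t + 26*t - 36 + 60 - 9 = m*(3*t + 5) + 3*t^2 + 14*t + 15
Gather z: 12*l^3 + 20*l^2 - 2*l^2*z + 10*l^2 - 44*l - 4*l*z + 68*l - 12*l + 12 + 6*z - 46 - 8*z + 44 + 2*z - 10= 12*l^3 + 30*l^2 + 12*l + z*(-2*l^2 - 4*l)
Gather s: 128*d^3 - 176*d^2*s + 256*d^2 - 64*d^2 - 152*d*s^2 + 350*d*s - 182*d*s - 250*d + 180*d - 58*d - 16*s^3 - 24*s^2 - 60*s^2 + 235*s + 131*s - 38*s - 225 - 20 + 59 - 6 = 128*d^3 + 192*d^2 - 128*d - 16*s^3 + s^2*(-152*d - 84) + s*(-176*d^2 + 168*d + 328) - 192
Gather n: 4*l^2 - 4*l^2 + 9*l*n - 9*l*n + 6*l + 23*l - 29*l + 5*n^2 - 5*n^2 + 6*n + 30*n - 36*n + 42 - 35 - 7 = 0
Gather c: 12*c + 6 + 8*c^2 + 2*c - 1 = 8*c^2 + 14*c + 5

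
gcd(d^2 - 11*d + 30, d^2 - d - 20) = d - 5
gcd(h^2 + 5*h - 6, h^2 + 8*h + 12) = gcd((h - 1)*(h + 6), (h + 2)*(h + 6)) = h + 6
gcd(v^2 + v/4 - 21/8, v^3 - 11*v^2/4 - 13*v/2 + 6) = 1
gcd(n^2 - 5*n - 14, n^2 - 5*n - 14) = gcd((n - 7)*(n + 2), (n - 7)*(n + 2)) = n^2 - 5*n - 14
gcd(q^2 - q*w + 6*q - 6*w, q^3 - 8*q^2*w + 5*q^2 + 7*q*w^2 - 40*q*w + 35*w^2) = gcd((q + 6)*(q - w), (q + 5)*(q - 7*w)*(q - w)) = q - w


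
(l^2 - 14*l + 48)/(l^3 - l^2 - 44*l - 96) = (l - 6)/(l^2 + 7*l + 12)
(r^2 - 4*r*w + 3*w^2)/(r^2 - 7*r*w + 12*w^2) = (r - w)/(r - 4*w)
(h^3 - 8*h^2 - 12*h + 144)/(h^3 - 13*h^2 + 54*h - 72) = (h^2 - 2*h - 24)/(h^2 - 7*h + 12)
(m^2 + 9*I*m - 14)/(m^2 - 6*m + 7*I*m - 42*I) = (m + 2*I)/(m - 6)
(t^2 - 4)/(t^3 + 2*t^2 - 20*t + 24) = (t + 2)/(t^2 + 4*t - 12)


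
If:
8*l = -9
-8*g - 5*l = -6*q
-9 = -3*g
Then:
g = 3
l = -9/8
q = 49/16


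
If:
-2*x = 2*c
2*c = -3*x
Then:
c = 0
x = 0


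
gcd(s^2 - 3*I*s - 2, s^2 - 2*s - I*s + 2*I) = s - I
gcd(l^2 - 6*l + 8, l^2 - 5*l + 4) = l - 4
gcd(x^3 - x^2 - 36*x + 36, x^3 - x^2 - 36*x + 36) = x^3 - x^2 - 36*x + 36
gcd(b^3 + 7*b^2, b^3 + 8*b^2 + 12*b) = b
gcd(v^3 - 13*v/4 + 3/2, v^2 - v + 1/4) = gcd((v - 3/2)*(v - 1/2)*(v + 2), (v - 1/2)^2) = v - 1/2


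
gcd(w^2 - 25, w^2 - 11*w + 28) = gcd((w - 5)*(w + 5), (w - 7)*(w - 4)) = 1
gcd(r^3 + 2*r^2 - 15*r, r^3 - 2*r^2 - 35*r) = r^2 + 5*r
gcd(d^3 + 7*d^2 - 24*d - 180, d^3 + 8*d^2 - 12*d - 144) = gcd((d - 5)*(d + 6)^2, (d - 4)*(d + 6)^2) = d^2 + 12*d + 36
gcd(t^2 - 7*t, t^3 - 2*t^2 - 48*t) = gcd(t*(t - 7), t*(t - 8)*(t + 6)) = t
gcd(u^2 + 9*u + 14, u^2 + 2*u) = u + 2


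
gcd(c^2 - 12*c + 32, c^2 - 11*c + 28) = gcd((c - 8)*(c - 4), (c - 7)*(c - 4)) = c - 4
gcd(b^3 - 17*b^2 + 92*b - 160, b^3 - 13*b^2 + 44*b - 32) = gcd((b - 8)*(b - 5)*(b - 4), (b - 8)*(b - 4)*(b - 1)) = b^2 - 12*b + 32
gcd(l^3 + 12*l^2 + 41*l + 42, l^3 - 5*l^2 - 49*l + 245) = l + 7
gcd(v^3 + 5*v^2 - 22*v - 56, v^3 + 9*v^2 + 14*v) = v^2 + 9*v + 14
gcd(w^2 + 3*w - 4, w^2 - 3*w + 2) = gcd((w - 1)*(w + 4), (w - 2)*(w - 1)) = w - 1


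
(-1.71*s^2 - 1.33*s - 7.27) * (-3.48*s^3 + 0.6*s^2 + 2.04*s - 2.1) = 5.9508*s^5 + 3.6024*s^4 + 21.0132*s^3 - 3.4842*s^2 - 12.0378*s + 15.267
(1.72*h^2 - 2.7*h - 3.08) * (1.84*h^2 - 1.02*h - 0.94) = 3.1648*h^4 - 6.7224*h^3 - 4.53*h^2 + 5.6796*h + 2.8952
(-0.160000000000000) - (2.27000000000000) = -2.43000000000000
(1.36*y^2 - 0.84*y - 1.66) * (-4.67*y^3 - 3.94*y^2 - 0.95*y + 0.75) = -6.3512*y^5 - 1.4356*y^4 + 9.7698*y^3 + 8.3584*y^2 + 0.947*y - 1.245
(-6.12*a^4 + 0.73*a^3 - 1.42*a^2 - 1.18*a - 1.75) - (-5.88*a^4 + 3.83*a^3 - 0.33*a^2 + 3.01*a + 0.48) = -0.24*a^4 - 3.1*a^3 - 1.09*a^2 - 4.19*a - 2.23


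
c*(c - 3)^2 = c^3 - 6*c^2 + 9*c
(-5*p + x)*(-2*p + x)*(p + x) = 10*p^3 + 3*p^2*x - 6*p*x^2 + x^3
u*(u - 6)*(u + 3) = u^3 - 3*u^2 - 18*u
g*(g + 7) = g^2 + 7*g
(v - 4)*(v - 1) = v^2 - 5*v + 4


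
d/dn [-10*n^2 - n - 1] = -20*n - 1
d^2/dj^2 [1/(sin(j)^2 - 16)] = 2*(-2*sin(j)^4 - 29*sin(j)^2 + 16)/(sin(j)^2 - 16)^3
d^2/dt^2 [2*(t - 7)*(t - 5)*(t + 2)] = 12*t - 40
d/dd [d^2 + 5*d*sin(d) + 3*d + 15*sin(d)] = 5*d*cos(d) + 2*d + 5*sin(d) + 15*cos(d) + 3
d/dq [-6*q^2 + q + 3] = 1 - 12*q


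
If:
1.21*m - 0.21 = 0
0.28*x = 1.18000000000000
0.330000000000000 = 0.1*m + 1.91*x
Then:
No Solution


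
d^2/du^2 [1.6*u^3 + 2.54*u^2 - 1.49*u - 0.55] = 9.6*u + 5.08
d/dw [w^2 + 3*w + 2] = 2*w + 3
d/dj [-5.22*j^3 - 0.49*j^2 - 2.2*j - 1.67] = -15.66*j^2 - 0.98*j - 2.2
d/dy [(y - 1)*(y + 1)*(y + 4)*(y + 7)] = 4*y^3 + 33*y^2 + 54*y - 11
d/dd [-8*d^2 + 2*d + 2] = 2 - 16*d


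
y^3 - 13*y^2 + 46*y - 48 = (y - 8)*(y - 3)*(y - 2)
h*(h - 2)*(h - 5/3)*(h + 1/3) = h^4 - 10*h^3/3 + 19*h^2/9 + 10*h/9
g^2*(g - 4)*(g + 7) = g^4 + 3*g^3 - 28*g^2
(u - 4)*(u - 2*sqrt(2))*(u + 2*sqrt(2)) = u^3 - 4*u^2 - 8*u + 32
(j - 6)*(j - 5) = j^2 - 11*j + 30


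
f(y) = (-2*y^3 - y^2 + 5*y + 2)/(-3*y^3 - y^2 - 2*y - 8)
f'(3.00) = 0.15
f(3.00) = 0.44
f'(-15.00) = 0.00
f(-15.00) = 0.65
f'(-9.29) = -0.01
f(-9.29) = 0.63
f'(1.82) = 0.42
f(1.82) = 0.13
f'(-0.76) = -0.79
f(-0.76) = 0.26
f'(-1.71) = -0.98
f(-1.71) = 0.07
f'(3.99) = 0.07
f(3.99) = 0.54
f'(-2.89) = -0.12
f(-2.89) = 0.44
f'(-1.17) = -4.49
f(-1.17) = 0.91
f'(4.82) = 0.04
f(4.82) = 0.59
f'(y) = (-6*y^2 - 2*y + 5)/(-3*y^3 - y^2 - 2*y - 8) + (9*y^2 + 2*y + 2)*(-2*y^3 - y^2 + 5*y + 2)/(-3*y^3 - y^2 - 2*y - 8)^2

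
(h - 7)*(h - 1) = h^2 - 8*h + 7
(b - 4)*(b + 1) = b^2 - 3*b - 4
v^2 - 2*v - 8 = (v - 4)*(v + 2)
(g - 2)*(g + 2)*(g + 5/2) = g^3 + 5*g^2/2 - 4*g - 10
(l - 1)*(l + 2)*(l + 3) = l^3 + 4*l^2 + l - 6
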